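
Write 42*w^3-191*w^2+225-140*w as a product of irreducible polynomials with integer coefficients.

Among the possible rational roots, w = 5/6 is a root, giving the factor (6*w-5) and quotient 7*w^2-26*w-45.
The remaining quadratic factors as (w-5)(7*w+9).

(6*w-5)*(7*w+9)*(w-5)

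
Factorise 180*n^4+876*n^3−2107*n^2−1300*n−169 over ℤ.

By the rational root theorem, n = −13/2 is a root, so (2*n+13) divides it; the quotient is 90*n^3−147*n^2−98*n−13.
Continuing, n = −1/3 is a root, giving the factor (3*n+1) and quotient 30*n^2−59*n−13.
The remaining quadratic factors as (6*n−13)(5*n+1).

(2*n+13)*(3*n+1)*(5*n+1)*(6*n−13)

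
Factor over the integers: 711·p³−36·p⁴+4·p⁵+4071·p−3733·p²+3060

(2·p+1)·(2·p−5)·(p−4)·(p²−3·p+153)

By the rational root theorem, p = 4 is a root, giving the factor (p−4) and quotient 4·p⁴−20·p³+631·p²−1209·p−765.
Next, p = 5/2 is a root, so (2·p−5) is a factor; dividing leaves 2·p³−5·p²+303·p+153.
Continuing, p = −1/2 is a root, so (2·p+1) is a factor; dividing leaves p²−3·p+153.
The quadratic p²−3·p+153 has discriminant −603 < 0 and is irreducible over ℤ.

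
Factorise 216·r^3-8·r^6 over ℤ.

Every term has a factor of 8·r^3; factoring it out leaves -r^3+27.
Recognize a difference of cubes with the parts 3 and r.

-8·r^3·(r-3)·(r^2+3·r+9)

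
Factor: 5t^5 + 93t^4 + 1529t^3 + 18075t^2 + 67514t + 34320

(5t + 3)(t + 11)(t + 5)(t^2 + 2t + 208)

By the rational root theorem, t = -5 is a root, so (t + 5) divides it; the quotient is 5t^4 + 68t^3 + 1189t^2 + 12130t + 6864.
Next, t = -11 is a root, so (t + 11) divides it; the quotient is 5t^3 + 13t^2 + 1046t + 624.
Continuing, t = -3/5 is a root, giving the factor (5t + 3) and quotient t^2 + 2t + 208.
The quadratic t^2 + 2t + 208 has discriminant -828 < 0 and is irreducible over ℤ.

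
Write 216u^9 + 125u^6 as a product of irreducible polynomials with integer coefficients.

Factor out u^6 first: what remains is 216u^3 + 125.
Recognize a sum of cubes with the parts 6u and 5.

u^6(6u + 5)(36u^2 - 30u + 25)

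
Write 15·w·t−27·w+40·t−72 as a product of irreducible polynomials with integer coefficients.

(3·w+8)·(5·t−9)

Group as (15·w·t−27·w) + (40·t−72) = 3·w·(5·t−9) + 8·(5·t−9).
Both groups share the factor (5·t−9).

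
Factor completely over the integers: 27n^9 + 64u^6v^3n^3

Factor out n^3 first: what remains is 64u^6v^3 + 27n^6.
Recognize a sum of cubes with the parts 3n^2 and 4u^2v.

n^3(4u^2v + 3n^2)(16u^4v^2 − 12u^2vn^2 + 9n^4)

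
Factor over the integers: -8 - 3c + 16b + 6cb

Group as (6cb - 3c) + (16b - 8) = 3c(2b - 1) + 8(2b - 1).
Both groups share the factor (2b - 1).

(2b - 1)(3c + 8)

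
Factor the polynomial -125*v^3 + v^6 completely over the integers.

v^3*(v - 5)*(v^2 + 5*v + 25)

Pull out the common factor v^3, leaving v^3 - 125.
Recognize a difference of cubes with the parts v and 5.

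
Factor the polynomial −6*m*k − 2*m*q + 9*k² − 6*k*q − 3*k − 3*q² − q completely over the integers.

−(2*m − 3*k + 3*q + 1)*(3*k + q)

Group: −3*k*(2*m − 3*k + 3*q + 1) − q*(2*m − 3*k + 3*q + 1); both groups contain (2*m − 3*k + 3*q + 1).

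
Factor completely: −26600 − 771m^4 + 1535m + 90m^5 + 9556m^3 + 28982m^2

(3m + 5)(5m + 8)(6m − 5)(m^2 − 11m + 133)

Testing divisors of the constant over divisors of the leading coefficient, m = −5/3 is a root, so (3m + 5) is a factor; dividing leaves 30m^4 − 307m^3 + 3697m^2 + 3499m − 5320.
Then m = 5/6 is a root, giving the factor (6m − 5) and quotient 5m^3 − 47m^2 + 577m + 1064.
Continuing, m = −8/5 is a root, so (5m + 8) is a factor; dividing leaves m^2 − 11m + 133.
The quadratic m^2 − 11m + 133 has discriminant −411 < 0 and is irreducible over ℤ.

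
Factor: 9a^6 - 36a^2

9a^2(a^2 + 2)(a^2 - 2)

Every term has a factor of 9a^2; factoring it out leaves a^4 - 4.
Recognize a difference of squares with the parts a^2 and 2.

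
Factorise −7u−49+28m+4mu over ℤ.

(4m−7)(u+7)

Group as (4mu+28m) + (−7u−49) = 4m(u+7) − 7(u+7).
Both groups share the factor (u+7).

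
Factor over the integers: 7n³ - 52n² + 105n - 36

Among the possible rational roots, n = 3 is a root, so (n - 3) is a factor; dividing leaves 7n² - 31n + 12.
The remaining quadratic factors as (7n - 3)(n - 4).

(7n - 3)(n - 3)(n - 4)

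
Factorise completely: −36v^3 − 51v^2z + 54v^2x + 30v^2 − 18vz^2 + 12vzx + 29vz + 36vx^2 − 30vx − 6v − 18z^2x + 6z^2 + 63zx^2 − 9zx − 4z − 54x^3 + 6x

Group: 4v(−9v^2 − 6vz + 3v − 6zx + 2z + 9x^2 − 3x) + (3z − 6x − 2)(−9v^2 − 6vz + 3v − 6zx + 2z + 9x^2 − 3x); both groups contain (−9v^2 − 6vz + 3v − 6zx + 2z + 9x^2 − 3x), so (4v + 3z − 6x − 2) is a factor with cofactor −9v^2 − 6vz + 3v − 6zx + 2z + 9x^2 − 3x.
The cofactor groups again: −9v^2 − 6vz + 3v − 6zx + 2z + 9x^2 − 3x = −3v(3v + 2z − 3x) + (−3x + 1)(3v + 2z − 3x); both groups contain (3v + 2z − 3x), giving −(3v + 3x − 1)(3v + 2z − 3x).

−(3v + 3x − 1)(3v + 2z − 3x)(4v + 3z − 6x − 2)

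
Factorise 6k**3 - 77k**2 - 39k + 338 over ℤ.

Trying the rational-root candidates, k = -13/6 is a root, giving the factor (6k + 13) and quotient k**2 - 15k + 26.
The remaining quadratic factors as (k - 2)(k - 13).

(6k + 13)(k - 13)(k - 2)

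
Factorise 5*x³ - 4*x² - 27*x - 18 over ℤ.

Trying the rational-root candidates, x = 3 is a root, giving the factor (x - 3) and quotient 5*x² + 11*x + 6.
The remaining quadratic factors as (x + 1)(5*x + 6).

(5*x + 6)*(x + 1)*(x - 3)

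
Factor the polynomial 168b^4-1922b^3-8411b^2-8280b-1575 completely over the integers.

(4b+1)(6b+7)(7b+15)(b-15)

By the rational root theorem, b = -7/6 is a root, giving the factor (6b+7) and quotient 28b^3-353b^2-990b-225.
Next, b = -15/7 is a root, giving the factor (7b+15) and quotient 4b^2-59b-15.
The remaining quadratic factors as (4b+1)(b-15).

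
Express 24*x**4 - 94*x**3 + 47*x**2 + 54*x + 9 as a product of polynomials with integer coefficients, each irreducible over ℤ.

By the rational root theorem, x = -1/4 is a root, so (4*x + 1) divides it; the quotient is 6*x**3 - 25*x**2 + 18*x + 9.
Next, x = 3 is a root, so (x - 3) divides it; the quotient is 6*x**2 - 7*x - 3.
The remaining quadratic factors as (3*x + 1)(2*x - 3).

(2*x - 3)*(3*x + 1)*(4*x + 1)*(x - 3)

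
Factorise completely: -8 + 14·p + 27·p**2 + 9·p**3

By the rational root theorem, p = 1/3 is a root, giving the factor (3·p - 1) and quotient 3·p**2 + 10·p + 8.
The remaining quadratic factors as (3·p + 4)(p + 2).

(3·p + 4)·(3·p - 1)·(p + 2)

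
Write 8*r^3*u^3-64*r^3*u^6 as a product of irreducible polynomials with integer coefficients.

Every term has a factor of 8*r^3*u^3; factoring it out leaves -8*u^3+1.
Recognize a difference of cubes with the parts 1 and 2*u.

-8*r^3*u^3*(2*u-1)*(4*u^2+2*u+1)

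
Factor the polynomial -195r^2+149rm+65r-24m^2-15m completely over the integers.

Group: -13r(15r-8m-5) + 3m(15r-8m-5); both groups contain (15r-8m-5).

-(13r-3m)(15r-8m-5)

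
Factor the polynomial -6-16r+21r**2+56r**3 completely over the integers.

(8r+3)(7r**2-2)

Group as (56r**3-16r) + (21r**2-6) = 8r(7r**2-2) + 3(7r**2-2).
Both groups share the factor (7r**2-2).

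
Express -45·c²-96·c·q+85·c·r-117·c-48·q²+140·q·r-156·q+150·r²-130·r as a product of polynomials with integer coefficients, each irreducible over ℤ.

-(5·c+4·q-15·r+13)·(9·c+12·q+10·r)

Group: -5·c·(9·c+12·q+10·r) + (-4·q+15·r-13)·(9·c+12·q+10·r); both groups contain (9·c+12·q+10·r).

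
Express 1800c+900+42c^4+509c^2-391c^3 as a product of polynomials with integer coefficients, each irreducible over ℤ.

By the rational root theorem, c = -5/6 is a root, so (6c+5) is a factor; dividing leaves 7c^3-71c^2+144c+180.
Continuing, c = 5 is a root, so (c-5) divides it; the quotient is 7c^2-36c-36.
The remaining quadratic factors as (7c+6)(c-6).

(6c+5)(7c+6)(c-5)(c-6)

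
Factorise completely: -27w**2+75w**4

Every term has a factor of 3w**2. Then 25w**2-9 = (5w)² − (3)².

3w**2(5w+3)(5w-3)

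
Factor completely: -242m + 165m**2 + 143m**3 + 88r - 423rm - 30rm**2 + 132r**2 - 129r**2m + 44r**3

Group: r(44r**2 - 173rm + 44r + 143m**2 - 121m) + (m + 2)(44r**2 - 173rm + 44r + 143m**2 - 121m); both groups contain (44r**2 - 173rm + 44r + 143m**2 - 121m), so (r + m + 2) is a factor with cofactor 44r**2 - 173rm + 44r + 143m**2 - 121m.
The cofactor groups again: 44r**2 - 173rm + 44r + 143m**2 - 121m = 11r(4r - 11m) + (-13m + 11)(4r - 11m); both groups contain (4r - 11m), giving (11r - 13m + 11)(4r - 11m).

(4r - 11m)(11r - 13m + 11)(r + m + 2)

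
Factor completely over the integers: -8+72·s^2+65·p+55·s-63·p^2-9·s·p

(9·s-9·p+8)·(8·s+7·p-1)

Group: 9·s·(8·s+7·p-1) + (-9·p+8)·(8·s+7·p-1); both groups contain (8·s+7·p-1).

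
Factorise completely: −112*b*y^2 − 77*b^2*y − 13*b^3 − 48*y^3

−(13*b + 12*y)*(b + 4*y)*(b + y)

Group: b*(−13*b^2 − 25*b*y − 12*y^2) + 4*y*(−13*b^2 − 25*b*y − 12*y^2); both groups contain (−13*b^2 − 25*b*y − 12*y^2), so (b + 4*y) is a factor with cofactor −13*b^2 − 25*b*y − 12*y^2.
The cofactor groups again: −13*b^2 − 25*b*y − 12*y^2 = −13*b*(b + y) − 12*y*(b + y); both groups contain (b + y), giving −(13*b + 12*y)*(b + y).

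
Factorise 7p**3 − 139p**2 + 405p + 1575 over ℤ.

By the rational root theorem, p = −15/7 is a root, so (7p + 15) divides it; the quotient is p**2 − 22p + 105.
The remaining quadratic factors as (p − 15)(p − 7).

(7p + 15)(p − 15)(p − 7)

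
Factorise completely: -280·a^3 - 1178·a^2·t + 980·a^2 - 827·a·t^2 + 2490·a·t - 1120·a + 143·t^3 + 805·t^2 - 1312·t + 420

-(10·a + 11·t - 10)·(4·a + 13·t - 6)·(7·a - t - 7)

Group: 4·a·(-70·a^2 - 67·a·t + 140·a + 11·t^2 + 67·t - 70) + (13·t - 6)·(-70·a^2 - 67·a·t + 140·a + 11·t^2 + 67·t - 70); both groups contain (-70·a^2 - 67·a·t + 140·a + 11·t^2 + 67·t - 70), so (4·a + 13·t - 6) is a factor with cofactor -70·a^2 - 67·a·t + 140·a + 11·t^2 + 67·t - 70.
The cofactor groups again: -70·a^2 - 67·a·t + 140·a + 11·t^2 + 67·t - 70 = -10·a·(7·a - t - 7) + (-11·t + 10)·(7·a - t - 7); both groups contain (7·a - t - 7), giving -(10·a + 11·t - 10)·(7·a - t - 7).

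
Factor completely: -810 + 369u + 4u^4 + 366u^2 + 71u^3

(4u + 15)(u + 6)(u + 9)(u - 1)

By the rational root theorem, u = -6 is a root, so (u + 6) is a factor; dividing leaves 4u^3 + 47u^2 + 84u - 135.
Then u = -15/4 is a root, so (4u + 15) divides it; the quotient is u^2 + 8u - 9.
The remaining quadratic factors as (u - 1)(u + 9).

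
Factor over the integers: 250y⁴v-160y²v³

10vy²(5y-4v)(5y+4v)

Factor out 10y²v, leaving 25y²-16v², which is a difference of two squares.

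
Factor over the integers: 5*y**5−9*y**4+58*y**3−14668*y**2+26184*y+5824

(5*y+1)*(y−14)*(y−2)*(y**2+14*y+208)

By the rational root theorem, y = −1/5 is a root, giving the factor (5*y+1) and quotient y**4−2*y**3+12*y**2−2936*y+5824.
Next, y = 14 is a root, so (y−14) is a factor; dividing leaves y**3+12*y**2+180*y−416.
Continuing, y = 2 is a root, so (y−2) is a factor; dividing leaves y**2+14*y+208.
The quadratic y**2+14*y+208 has discriminant −636 < 0 and is irreducible over ℤ.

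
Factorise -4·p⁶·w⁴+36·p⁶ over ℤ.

Every term has a factor of 4·p⁶; factoring it out leaves -w⁴+9.
Recognize a difference of squares with the parts 3 and w².

-4·p⁶·(w²+3)·(w²-3)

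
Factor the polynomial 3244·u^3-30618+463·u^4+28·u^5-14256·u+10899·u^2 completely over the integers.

By the rational root theorem, u = -9 is a root, so (u+9) is a factor; dividing leaves 28·u^4+211·u^3+1345·u^2-1206·u-3402.
Next, u = -9/7 is a root, giving the factor (7·u+9) and quotient 4·u^3+25·u^2+160·u-378.
Next, u = 7/4 is a root, so (4·u-7) is a factor; dividing leaves u^2+8·u+54.
The quadratic u^2+8·u+54 has discriminant -152 < 0 and is irreducible over ℤ.

(4·u-7)·(7·u+9)·(u+9)·(u^2+8·u+54)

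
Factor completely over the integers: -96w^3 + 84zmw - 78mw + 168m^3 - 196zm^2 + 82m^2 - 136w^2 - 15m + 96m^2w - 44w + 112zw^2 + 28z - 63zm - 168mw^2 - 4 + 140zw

-(7z - 6m - 6w - 1)(4m - 4w - 1)(7m + 4w + 4)

Group: 7m(-28zm + 28zw + 7z + 24m^2 - 2m - 24w^2 - 10w - 1) + (4w + 4)(-28zm + 28zw + 7z + 24m^2 - 2m - 24w^2 - 10w - 1); both groups contain (-28zm + 28zw + 7z + 24m^2 - 2m - 24w^2 - 10w - 1), so (7m + 4w + 4) is a factor with cofactor -28zm + 28zw + 7z + 24m^2 - 2m - 24w^2 - 10w - 1.
The cofactor groups again: -28zm + 28zw + 7z + 24m^2 - 2m - 24w^2 - 10w - 1 = -7z(4m - 4w - 1) + (6m + 6w + 1)(4m - 4w - 1); both groups contain (4m - 4w - 1), giving -(7z - 6m - 6w - 1)(4m - 4w - 1).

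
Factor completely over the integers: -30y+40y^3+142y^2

2y(4y+15)(5y-1)

Pull out the common factor 2y, then factor the remaining trinomial.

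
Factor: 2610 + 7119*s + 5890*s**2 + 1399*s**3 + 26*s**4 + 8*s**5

(2*s + 5)*(4*s + 3)*(s + 1)*(s**2 − s + 174)

Trying the rational-root candidates, s = −3/4 is a root, giving the factor (4*s + 3) and quotient 2*s**4 + 5*s**3 + 346*s**2 + 1213*s + 870.
Continuing, s = −1 is a root, so (s + 1) is a factor; dividing leaves 2*s**3 + 3*s**2 + 343*s + 870.
Continuing, s = −5/2 is a root, so (2*s + 5) divides it; the quotient is s**2 − s + 174.
The quadratic s**2 − s + 174 has discriminant −695 < 0 and is irreducible over ℤ.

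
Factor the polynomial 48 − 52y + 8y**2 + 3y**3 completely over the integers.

(3y − 4)(y + 6)(y − 2)

By the rational root theorem, y = −6 is a root, so (y + 6) divides it; the quotient is 3y**2 − 10y + 8.
The remaining quadratic factors as (y − 2)(3y − 4).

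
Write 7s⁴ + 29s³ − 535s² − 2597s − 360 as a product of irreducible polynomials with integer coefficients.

(7s + 1)(s + 5)(s + 8)(s − 9)

Among the possible rational roots, s = −5 is a root, so (s + 5) is a factor; dividing leaves 7s³ − 6s² − 505s − 72.
Continuing, s = 9 is a root, so (s − 9) is a factor; dividing leaves 7s² + 57s + 8.
The remaining quadratic factors as (7s + 1)(s + 8).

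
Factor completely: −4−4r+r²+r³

Among the possible rational roots, r = −1 is a root, so (r+1) is a factor; dividing leaves r²−4.
The remaining quadratic factors as (r−2)(r+2).

(r+1)(r+2)(r−2)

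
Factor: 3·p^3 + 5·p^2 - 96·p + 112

(3·p - 4)·(p + 7)·(p - 4)

Among the possible rational roots, p = 4 is a root, so (p - 4) is a factor; dividing leaves 3·p^2 + 17·p - 28.
The remaining quadratic factors as (3·p - 4)(p + 7).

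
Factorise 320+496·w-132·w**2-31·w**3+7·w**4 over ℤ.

Trying the rational-root candidates, w = -4/7 is a root, so (7·w+4) is a factor; dividing leaves w**3-5·w**2-16·w+80.
Then w = 4 is a root, so (w-4) divides it; the quotient is w**2-w-20.
The remaining quadratic factors as (w-5)(w+4).

(7·w+4)·(w+4)·(w-4)·(w-5)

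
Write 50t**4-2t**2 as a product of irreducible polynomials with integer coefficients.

Every term has a factor of 2t**2. Then 25t**2-1 = (5t)² − (1)².

2t**2(5t+1)(5t-1)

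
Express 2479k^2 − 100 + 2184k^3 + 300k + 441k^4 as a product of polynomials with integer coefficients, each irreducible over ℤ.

(3k + 1)(3k + 10)(7k + 10)(7k − 1)

Testing divisors of the constant over divisors of the leading coefficient, k = 1/7 is a root, so (7k − 1) is a factor; dividing leaves 63k^3 + 321k^2 + 400k + 100.
Then k = −10/3 is a root, so (3k + 10) is a factor; dividing leaves 21k^2 + 37k + 10.
The remaining quadratic factors as (7k + 10)(3k + 1).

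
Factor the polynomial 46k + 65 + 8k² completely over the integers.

(2k + 5)(4k + 13)

Need a pair with product 8·65 = 520 and sum 46: that's 26 and 20.
Split the middle term: 8k² + 26k + 20k + 65 = 2k(4k + 13) + 5(4k + 13).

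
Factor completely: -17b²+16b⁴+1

(4b+1)(4b-1)(b+1)(b-1)

By the rational root theorem, b = -1 is a root, so (b+1) divides it; the quotient is 16b³-16b²-b+1.
Then b = -1/4 is a root, so (4b+1) is a factor; dividing leaves 4b²-5b+1.
The remaining quadratic factors as (b-1)(4b-1).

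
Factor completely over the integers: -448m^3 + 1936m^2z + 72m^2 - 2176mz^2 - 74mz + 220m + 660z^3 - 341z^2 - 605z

Group: 14m(-32m^2 + 104mz - 20m - 44z^2 + 55z) + (-15z - 11)(-32m^2 + 104mz - 20m - 44z^2 + 55z); both groups contain (-32m^2 + 104mz - 20m - 44z^2 + 55z), so (14m - 15z - 11) is a factor with cofactor -32m^2 + 104mz - 20m - 44z^2 + 55z.
The cofactor groups again: -32m^2 + 104mz - 20m - 44z^2 + 55z = -8m(4m - 11z) + (4z - 5)(4m - 11z); both groups contain (4m - 11z), giving -(8m - 4z + 5)(4m - 11z).

-(14m - 15z - 11)(4m - 11z)(8m - 4z + 5)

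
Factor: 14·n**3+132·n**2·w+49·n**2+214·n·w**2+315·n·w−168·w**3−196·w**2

Group: n·(14·n**2+34·n·w+49·n−24·w**2−28·w) + 7·w·(14·n**2+34·n·w+49·n−24·w**2−28·w); both groups contain (14·n**2+34·n·w+49·n−24·w**2−28·w), so (n+7·w) is a factor with cofactor 14·n**2+34·n·w+49·n−24·w**2−28·w.
The cofactor groups again: 14·n**2+34·n·w+49·n−24·w**2−28·w = 7·n·(2·n+6·w+7) − 4·w·(2·n+6·w+7); both groups contain (2·n+6·w+7), giving (7·n−4·w)·(2·n+6·w+7).

(2·n+6·w+7)·(7·n−4·w)·(n+7·w)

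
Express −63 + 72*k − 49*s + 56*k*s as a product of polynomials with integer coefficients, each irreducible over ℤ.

Group as (56*k*s + 72*k) + (−49*s − 63) = 8*k*(7*s + 9) − 7*(7*s + 9).
Both groups share the factor (7*s + 9).

(7*s + 9)*(8*k − 7)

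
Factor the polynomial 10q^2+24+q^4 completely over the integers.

Substitute u = q^2 to get a quadratic in u, then factor.
q^2+4 is irreducible over ℤ (sum of squares).
q^2+6 is irreducible over ℤ (always positive, so no real roots).

(q^2+4)(q^2+6)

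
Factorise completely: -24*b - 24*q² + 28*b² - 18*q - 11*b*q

Group: 7*b*(4*b + 3*q) + (-8*q - 6)*(4*b + 3*q); both groups contain (4*b + 3*q).

(4*b + 3*q)*(7*b - 8*q - 6)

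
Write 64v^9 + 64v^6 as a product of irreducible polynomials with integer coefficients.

Every term has a factor of 64v^6; factoring it out leaves v^3 + 1.
Recognize a sum of cubes with the parts v and 1.

64v^6(v + 1)(v^2 − v + 1)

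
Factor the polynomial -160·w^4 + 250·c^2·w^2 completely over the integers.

10·w^2·(5·c + 4·w)·(5·c - 4·w)

Factor out 10·w^2, leaving 25·c^2 - 16·w^2, which is a difference of two squares.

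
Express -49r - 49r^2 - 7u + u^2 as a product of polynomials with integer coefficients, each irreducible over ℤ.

(u - 7r - 7)(u + 7r)

Group: u(u - 7r - 7) + 7r(u - 7r - 7); both groups contain (u - 7r - 7).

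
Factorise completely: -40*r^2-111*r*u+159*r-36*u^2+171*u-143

-(5*r+12*u-13)*(8*r+3*u-11)

Group: -5*r*(8*r+3*u-11) + (-12*u+13)*(8*r+3*u-11); both groups contain (8*r+3*u-11).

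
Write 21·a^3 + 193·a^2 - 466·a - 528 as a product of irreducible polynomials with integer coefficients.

(3·a - 8)·(7·a + 6)·(a + 11)

By the rational root theorem, a = -6/7 is a root, giving the factor (7·a + 6) and quotient 3·a^2 + 25·a - 88.
The remaining quadratic factors as (3·a - 8)(a + 11).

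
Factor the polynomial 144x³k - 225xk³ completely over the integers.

Factor out 9xk, leaving 16x² - 25k², which is a difference of two squares.

9kx(4x - 5k)(4x + 5k)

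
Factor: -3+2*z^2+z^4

(z+1)*(z-1)*(z^2+3)

Substitute u = z^2 to get a quadratic in u, then factor.
z^2-1 is a difference of squares.
z^2+3 is irreducible over ℤ (always positive, so no real roots).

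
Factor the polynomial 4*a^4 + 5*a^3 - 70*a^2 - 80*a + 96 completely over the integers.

(4*a - 3)*(a + 2)*(a + 4)*(a - 4)

Testing divisors of the constant over divisors of the leading coefficient, a = 4 is a root, so (a - 4) divides it; the quotient is 4*a^3 + 21*a^2 + 14*a - 24.
Next, a = -4 is a root, so (a + 4) divides it; the quotient is 4*a^2 + 5*a - 6.
The remaining quadratic factors as (4*a - 3)(a + 2).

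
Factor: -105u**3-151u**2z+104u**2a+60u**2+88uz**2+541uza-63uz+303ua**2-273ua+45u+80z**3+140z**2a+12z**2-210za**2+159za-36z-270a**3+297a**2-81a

-(7u+4z-6a+3)(5u-4z-9a)(3u+5z+5a-3)

Group: 3u(-35u**2+8uz+93ua-15u+16z**2+12za+12z-54a**2+27a) + (5z+5a-3)(-35u**2+8uz+93ua-15u+16z**2+12za+12z-54a**2+27a); both groups contain (-35u**2+8uz+93ua-15u+16z**2+12za+12z-54a**2+27a), so (3u+5z+5a-3) is a factor with cofactor -35u**2+8uz+93ua-15u+16z**2+12za+12z-54a**2+27a.
The cofactor groups again: -35u**2+8uz+93ua-15u+16z**2+12za+12z-54a**2+27a = -5u(7u+4z-6a+3) + (4z+9a)(7u+4z-6a+3); both groups contain (7u+4z-6a+3), giving -(5u-4z-9a)(7u+4z-6a+3).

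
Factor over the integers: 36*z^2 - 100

4*(3*z + 5)*(3*z - 5)

Factor out 4, leaving 9*z^2 - 25, which is a difference of two squares.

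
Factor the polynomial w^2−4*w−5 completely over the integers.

(w+1)*(w−5)

Two integers with product −5 and sum −4 are −5 and 1.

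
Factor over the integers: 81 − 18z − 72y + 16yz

Group as (16yz − 72y) + (−18z + 81) = 8y(2z − 9) − 9(2z − 9).
Both groups share the factor (2z − 9).

(2z − 9)(8y − 9)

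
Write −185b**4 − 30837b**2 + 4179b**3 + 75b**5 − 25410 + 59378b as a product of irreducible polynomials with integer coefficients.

(3b − 11)(5b − 11)(5b − 3)(b**2 + 4b + 70)

Among the possible rational roots, b = 11/3 is a root, giving the factor (3b − 11) and quotient 25b**4 + 30b**3 + 1503b**2 − 4768b + 2310.
Next, b = 11/5 is a root, so (5b − 11) is a factor; dividing leaves 5b**3 + 17b**2 + 338b − 210.
Next, b = 3/5 is a root, giving the factor (5b − 3) and quotient b**2 + 4b + 70.
The quadratic b**2 + 4b + 70 has discriminant −264 < 0 and is irreducible over ℤ.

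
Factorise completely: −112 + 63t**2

Pull out the common factor 7; 9t**2 − 16 is a difference of squares.

7(3t + 4)(3t − 4)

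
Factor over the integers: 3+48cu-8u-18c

(6c-1)(8u-3)

Group as (48cu-18c) + (-8u+3) = 6c(8u-3) - (8u-3).
Both groups share the factor (8u-3).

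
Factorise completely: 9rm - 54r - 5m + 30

(9r - 5)(m - 6)

Group as (9rm - 54r) + (-5m + 30) = 9r(m - 6) - 5(m - 6).
Both groups share the factor (m - 6).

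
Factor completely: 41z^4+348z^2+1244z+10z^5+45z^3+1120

(2z+7)(5z+8)(z+2)(z^2-3z+10)

Among the possible rational roots, z = -7/2 is a root, so (2z+7) is a factor; dividing leaves 5z^4+3z^3+12z^2+132z+160.
Then z = -2 is a root, giving the factor (z+2) and quotient 5z^3-7z^2+26z+80.
Next, z = -8/5 is a root, so (5z+8) is a factor; dividing leaves z^2-3z+10.
The quadratic z^2-3z+10 has discriminant -31 < 0 and is irreducible over ℤ.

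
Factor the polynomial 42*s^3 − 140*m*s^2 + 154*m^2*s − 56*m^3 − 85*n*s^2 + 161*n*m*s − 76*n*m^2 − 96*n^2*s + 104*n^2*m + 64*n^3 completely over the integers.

Group: 8*n*(8*n^2 + 20*n*m − 19*n*s + 8*m^2 − 14*m*s + 6*s^2) + (−7*m + 7*s)*(8*n^2 + 20*n*m − 19*n*s + 8*m^2 − 14*m*s + 6*s^2); both groups contain (8*n^2 + 20*n*m − 19*n*s + 8*m^2 − 14*m*s + 6*s^2), so (8*n − 7*m + 7*s) is a factor with cofactor 8*n^2 + 20*n*m − 19*n*s + 8*m^2 − 14*m*s + 6*s^2.
The cofactor groups again: 8*n^2 + 20*n*m − 19*n*s + 8*m^2 − 14*m*s + 6*s^2 = n*(8*n + 4*m − 3*s) + (2*m − 2*s)*(8*n + 4*m − 3*s); both groups contain (8*n + 4*m − 3*s), giving (n + 2*m − 2*s)*(8*n + 4*m − 3*s).

(8*n − 7*m + 7*s)*(n + 2*m − 2*s)*(8*n + 4*m − 3*s)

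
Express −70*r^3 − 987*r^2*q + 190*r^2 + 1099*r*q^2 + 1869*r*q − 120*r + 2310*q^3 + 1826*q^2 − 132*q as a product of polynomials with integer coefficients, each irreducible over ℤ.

−(7*r − 14*q − 12)*(10*r + 11*q)*(r + 15*q − 1)

Group: 10*r*(−7*r^2 − 91*r*q + 19*r + 210*q^2 + 166*q − 12) + 11*q*(−7*r^2 − 91*r*q + 19*r + 210*q^2 + 166*q − 12); both groups contain (−7*r^2 − 91*r*q + 19*r + 210*q^2 + 166*q − 12), so (10*r + 11*q) is a factor with cofactor −7*r^2 − 91*r*q + 19*r + 210*q^2 + 166*q − 12.
The cofactor groups again: −7*r^2 − 91*r*q + 19*r + 210*q^2 + 166*q − 12 = −7*r*(r + 15*q − 1) + (14*q + 12)*(r + 15*q − 1); both groups contain (r + 15*q − 1), giving −(7*r − 14*q − 12)*(r + 15*q − 1).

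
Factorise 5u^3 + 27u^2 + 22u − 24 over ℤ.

(5u − 3)(u + 2)(u + 4)

Testing divisors of the constant over divisors of the leading coefficient, u = 3/5 is a root, giving the factor (5u − 3) and quotient u^2 + 6u + 8.
The remaining quadratic factors as (u + 2)(u + 4).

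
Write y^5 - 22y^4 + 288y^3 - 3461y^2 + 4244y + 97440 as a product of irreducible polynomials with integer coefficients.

Testing divisors of the constant over divisors of the leading coefficient, y = 8 is a root, giving the factor (y - 8) and quotient y^4 - 14y^3 + 176y^2 - 2053y - 12180.
Then y = 15 is a root, so (y - 15) is a factor; dividing leaves y^3 + y^2 + 191y + 812.
Then y = -4 is a root, so (y + 4) is a factor; dividing leaves y^2 - 3y + 203.
The quadratic y^2 - 3y + 203 has discriminant -803 < 0 and is irreducible over ℤ.

(y + 4)(y - 15)(y - 8)(y^2 - 3y + 203)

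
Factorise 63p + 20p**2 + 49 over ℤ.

(4p + 7)(5p + 7)

Need a pair with product 20·49 = 980 and sum 63: that's 35 and 28.
Split the middle term: 20p**2 + 35p + 28p + 49 = 5p(4p + 7) + 7(4p + 7).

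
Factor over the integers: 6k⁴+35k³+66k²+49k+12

(2k+1)(3k+4)(k+1)(k+3)

Among the possible rational roots, k = −3 is a root, giving the factor (k+3) and quotient 6k³+17k²+15k+4.
Next, k = −4/3 is a root, so (3k+4) divides it; the quotient is 2k²+3k+1.
The remaining quadratic factors as (2k+1)(k+1).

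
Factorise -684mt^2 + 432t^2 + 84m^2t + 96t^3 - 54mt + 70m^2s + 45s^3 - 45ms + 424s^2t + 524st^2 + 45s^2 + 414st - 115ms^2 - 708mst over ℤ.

(14m - 9s - 2t - 9)(5s + 6t)(m - s - 8t)

Group: m(70ms + 84mt - 45s^2 - 64st - 45s - 12t^2 - 54t) + (-s - 8t)(70ms + 84mt - 45s^2 - 64st - 45s - 12t^2 - 54t); both groups contain (70ms + 84mt - 45s^2 - 64st - 45s - 12t^2 - 54t), so (m - s - 8t) is a factor with cofactor 70ms + 84mt - 45s^2 - 64st - 45s - 12t^2 - 54t.
The cofactor groups again: 70ms + 84mt - 45s^2 - 64st - 45s - 12t^2 - 54t = 14m(5s + 6t) + (-9s - 2t - 9)(5s + 6t); both groups contain (5s + 6t), giving (14m - 9s - 2t - 9)(5s + 6t).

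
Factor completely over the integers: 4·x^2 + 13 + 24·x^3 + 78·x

Group as (24·x^3 + 78·x) + (4·x^2 + 13) = 6·x·(4·x^2 + 13) + (4·x^2 + 13).
Both groups share the factor (4·x^2 + 13).

(6·x + 1)·(4·x^2 + 13)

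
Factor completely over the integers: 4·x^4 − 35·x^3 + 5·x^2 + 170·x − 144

(4·x + 9)·(x − 1)·(x − 2)·(x − 8)

Testing divisors of the constant over divisors of the leading coefficient, x = 2 is a root, so (x − 2) divides it; the quotient is 4·x^3 − 27·x^2 − 49·x + 72.
Next, x = 1 is a root, so (x − 1) is a factor; dividing leaves 4·x^2 − 23·x − 72.
The remaining quadratic factors as (x − 8)(4·x + 9).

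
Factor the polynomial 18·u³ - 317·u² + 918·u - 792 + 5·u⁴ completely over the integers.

(5·u - 12)·(u + 11)·(u - 2)·(u - 3)

Trying the rational-root candidates, u = -11 is a root, giving the factor (u + 11) and quotient 5·u³ - 37·u² + 90·u - 72.
Continuing, u = 12/5 is a root, so (5·u - 12) is a factor; dividing leaves u² - 5·u + 6.
The remaining quadratic factors as (u - 2)(u - 3).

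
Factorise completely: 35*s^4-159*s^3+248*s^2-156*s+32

By the rational root theorem, s = 2/5 is a root, giving the factor (5*s-2) and quotient 7*s^3-29*s^2+38*s-16.
Next, s = 2 is a root, so (s-2) divides it; the quotient is 7*s^2-15*s+8.
The remaining quadratic factors as (s-1)(7*s-8).

(5*s-2)*(7*s-8)*(s-1)*(s-2)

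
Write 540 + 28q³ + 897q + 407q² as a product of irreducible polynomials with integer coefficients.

(4q + 5)(7q + 9)(q + 12)

By the rational root theorem, q = -5/4 is a root, giving the factor (4q + 5) and quotient 7q² + 93q + 108.
The remaining quadratic factors as (q + 12)(7q + 9).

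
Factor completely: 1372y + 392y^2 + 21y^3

7y(3y + 14)(y + 14)

Pull out the common factor 7y, then factor the remaining trinomial.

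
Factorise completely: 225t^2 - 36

Factor out 9, leaving 25t^2 - 4, which is a difference of two squares.

9(5t + 2)(5t - 2)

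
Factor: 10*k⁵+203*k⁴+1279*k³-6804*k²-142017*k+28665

(2*k-15)*(5*k-1)*(k+13)*(k²+15*k+147)

Trying the rational-root candidates, k = 15/2 is a root, so (2*k-15) divides it; the quotient is 5*k⁴+139*k³+1682*k²+9213*k-1911.
Next, k = 1/5 is a root, so (5*k-1) divides it; the quotient is k³+28*k²+342*k+1911.
Then k = -13 is a root, so (k+13) divides it; the quotient is k²+15*k+147.
The quadratic k²+15*k+147 has discriminant -363 < 0 and is irreducible over ℤ.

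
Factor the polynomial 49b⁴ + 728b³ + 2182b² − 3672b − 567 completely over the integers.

Among the possible rational roots, b = −9 is a root, so (b + 9) divides it; the quotient is 49b³ + 287b² − 401b − 63.
Then b = 9/7 is a root, so (7b − 9) divides it; the quotient is 7b² + 50b + 7.
The remaining quadratic factors as (b + 7)(7b + 1).

(7b + 1)(7b − 9)(b + 7)(b + 9)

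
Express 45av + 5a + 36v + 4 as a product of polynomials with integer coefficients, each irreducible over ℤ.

Group as (45av + 5a) + (36v + 4) = 5a(9v + 1) + 4(9v + 1).
Both groups share the factor (9v + 1).

(5a + 4)(9v + 1)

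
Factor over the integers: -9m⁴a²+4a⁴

-a²(3m²-2a)(3m²+2a)

Pull out the common factor a², leaving -9m⁴+4a².
Recognize a difference of squares with the parts 2a and 3m².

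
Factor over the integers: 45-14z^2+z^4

Substitute u = z^2 to get a quadratic in u, then factor.
z^2-5 is irreducible over ℤ (5 is not a perfect square).
z^2-9 is a difference of squares.

(z+3)(z-3)(z^2-5)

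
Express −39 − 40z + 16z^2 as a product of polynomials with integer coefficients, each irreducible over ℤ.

(4z + 3)(4z − 13)

Need a pair with product 16·(−39) = −624 and sum −40: that's 12 and −52.
Split the middle term: 16z^2 + 12z − 52z − 39 = 4z(4z + 3) − 13(4z + 3).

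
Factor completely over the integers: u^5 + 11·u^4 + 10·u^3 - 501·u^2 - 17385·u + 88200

Testing divisors of the constant over divisors of the leading coefficient, u = -15 is a root, so (u + 15) is a factor; dividing leaves u^4 - 4·u^3 + 70·u^2 - 1551·u + 5880.
Then u = 8 is a root, so (u - 8) is a factor; dividing leaves u^3 + 4·u^2 + 102·u - 735.
Next, u = 5 is a root, giving the factor (u - 5) and quotient u^2 + 9·u + 147.
The quadratic u^2 + 9·u + 147 has discriminant -507 < 0 and is irreducible over ℤ.

(u + 15)·(u - 5)·(u - 8)·(u^2 + 9·u + 147)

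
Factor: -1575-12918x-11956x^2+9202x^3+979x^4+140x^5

Testing divisors of the constant over divisors of the leading coefficient, x = 7/4 is a root, giving the factor (4x-7) and quotient 35x^4+306x^3+2836x^2+1974x+225.
Next, x = -3/5 is a root, so (5x+3) divides it; the quotient is 7x^3+57x^2+533x+75.
Continuing, x = -1/7 is a root, so (7x+1) divides it; the quotient is x^2+8x+75.
The quadratic x^2+8x+75 has discriminant -236 < 0 and is irreducible over ℤ.

(4x-7)(5x+3)(7x+1)(x^2+8x+75)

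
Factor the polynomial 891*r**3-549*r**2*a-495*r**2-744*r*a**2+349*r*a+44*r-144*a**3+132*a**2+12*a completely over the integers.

(9*r-12*a-1)*(11*r+3*a)*(9*r+4*a-4)

Group: 9*r*(99*r**2-105*r*a-11*r-36*a**2-3*a) + (4*a-4)*(99*r**2-105*r*a-11*r-36*a**2-3*a); both groups contain (99*r**2-105*r*a-11*r-36*a**2-3*a), so (9*r+4*a-4) is a factor with cofactor 99*r**2-105*r*a-11*r-36*a**2-3*a.
The cofactor groups again: 99*r**2-105*r*a-11*r-36*a**2-3*a = 11*r*(9*r-12*a-1) + 3*a*(9*r-12*a-1); both groups contain (9*r-12*a-1), giving (11*r+3*a)*(9*r-12*a-1).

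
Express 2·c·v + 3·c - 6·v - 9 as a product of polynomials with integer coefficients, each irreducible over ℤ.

Group as (2·c·v + 3·c) + (-6·v - 9) = c·(2·v + 3) - 3·(2·v + 3).
Both groups share the factor (2·v + 3).

(2·v + 3)·(c - 3)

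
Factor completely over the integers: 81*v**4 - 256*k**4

Write as (9*v**2)² − (16*k**2)², then factor 9*v**2 - 16*k**2 once more.

(3*v - 4*k)*(3*v + 4*k)*(9*v**2 + 16*k**2)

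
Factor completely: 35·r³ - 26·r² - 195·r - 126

(5·r + 7)·(7·r + 6)·(r - 3)

Trying the rational-root candidates, r = -6/7 is a root, so (7·r + 6) divides it; the quotient is 5·r² - 8·r - 21.
The remaining quadratic factors as (5·r + 7)(r - 3).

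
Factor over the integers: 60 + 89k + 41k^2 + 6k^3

(2k + 5)(3k + 4)(k + 3)

Trying the rational-root candidates, k = -5/2 is a root, so (2k + 5) divides it; the quotient is 3k^2 + 13k + 12.
The remaining quadratic factors as (k + 3)(3k + 4).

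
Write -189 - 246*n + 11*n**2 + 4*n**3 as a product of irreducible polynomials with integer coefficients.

Among the possible rational roots, n = 7 is a root, so (n - 7) is a factor; dividing leaves 4*n**2 + 39*n + 27.
The remaining quadratic factors as (n + 9)(4*n + 3).

(4*n + 3)*(n + 9)*(n - 7)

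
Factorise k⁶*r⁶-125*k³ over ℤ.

Every term has a factor of k³; factoring it out leaves k³*r⁶-125.
Recognize a difference of cubes with the parts k*r² and 5.

k³*(k*r²-5)*(k²*r⁴+5*k*r²+25)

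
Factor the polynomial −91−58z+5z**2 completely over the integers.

(5z+7)(z−13)

Need a pair with product 5·(−91) = −455 and sum −58: that's −65 and 7.
Split the middle term: 5z**2−65z + 7z−91 = 5z(z−13) + 7(z−13).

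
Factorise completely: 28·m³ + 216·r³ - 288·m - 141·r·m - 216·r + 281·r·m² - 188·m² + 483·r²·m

(3·r + 4·m)·(9·r + 7·m + 9)·(8·r + m - 8)

Group: 8·r·(27·r² + 57·r·m + 27·r + 28·m² + 36·m) + (m - 8)·(27·r² + 57·r·m + 27·r + 28·m² + 36·m); both groups contain (27·r² + 57·r·m + 27·r + 28·m² + 36·m), so (8·r + m - 8) is a factor with cofactor 27·r² + 57·r·m + 27·r + 28·m² + 36·m.
The cofactor groups again: 27·r² + 57·r·m + 27·r + 28·m² + 36·m = 3·r·(9·r + 7·m + 9) + 4·m·(9·r + 7·m + 9); both groups contain (9·r + 7·m + 9), giving (3·r + 4·m)·(9·r + 7·m + 9).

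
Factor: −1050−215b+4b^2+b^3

(b+14)(b+5)(b−15)

Trying the rational-root candidates, b = −14 is a root, so (b+14) is a factor; dividing leaves b^2−10b−75.
The remaining quadratic factors as (b−15)(b+5).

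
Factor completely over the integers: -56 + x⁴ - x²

(x² + 7)(x² - 8)

Substitute u = x² to get a quadratic in u, then factor.
x² + 7 is irreducible over ℤ (always positive, so no real roots).
x² - 8 is irreducible over ℤ (8 is not a perfect square).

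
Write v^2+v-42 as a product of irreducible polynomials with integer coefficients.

Two integers with product -42 and sum 1 are 7 and -6.

(v+7)*(v-6)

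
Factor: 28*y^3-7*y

Factor out 7*y, leaving 4*y^2-1, which is a difference of two squares.

7*y*(2*y+1)*(2*y-1)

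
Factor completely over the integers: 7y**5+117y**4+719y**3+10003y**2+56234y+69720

Among the possible rational roots, y = -12/7 is a root, so (7y+12) is a factor; dividing leaves y**4+15y**3+77y**2+1297y+5810.
Then y = -14 is a root, giving the factor (y+14) and quotient y**3+y**2+63y+415.
Then y = -5 is a root, so (y+5) divides it; the quotient is y**2-4y+83.
The quadratic y**2-4y+83 has discriminant -316 < 0 and is irreducible over ℤ.

(7y+12)(y+14)(y+5)(y**2-4y+83)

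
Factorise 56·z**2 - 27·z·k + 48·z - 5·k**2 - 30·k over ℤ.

(8·z - 5·k)·(7·z + k + 6)

Group: 8·z·(7·z + k + 6) - 5·k·(7·z + k + 6); both groups contain (7·z + k + 6).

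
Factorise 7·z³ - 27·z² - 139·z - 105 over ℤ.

Trying the rational-root candidates, z = -15/7 is a root, giving the factor (7·z + 15) and quotient z² - 6·z - 7.
The remaining quadratic factors as (z - 7)(z + 1).

(7·z + 15)·(z + 1)·(z - 7)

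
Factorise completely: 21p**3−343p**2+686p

Pull out the common factor 7p, then factor the remaining trinomial.

7p(3p−7)(p−14)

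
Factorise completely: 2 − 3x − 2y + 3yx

(3x − 2)(y − 1)

Group as (3yx − 2y) + (−3x + 2) = y(3x − 2) − (3x − 2).
Both groups share the factor (3x − 2).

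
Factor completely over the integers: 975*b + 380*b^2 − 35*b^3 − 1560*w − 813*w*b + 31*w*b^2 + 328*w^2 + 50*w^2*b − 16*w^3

−(8*w − 5*b)*(2*w − 7*b − 15)*(w + b − 13)

Group: 2*w*(−8*w^2 − 3*w*b + 104*w + 5*b^2 − 65*b) + (−7*b − 15)*(−8*w^2 − 3*w*b + 104*w + 5*b^2 − 65*b); both groups contain (−8*w^2 − 3*w*b + 104*w + 5*b^2 − 65*b), so (2*w − 7*b − 15) is a factor with cofactor −8*w^2 − 3*w*b + 104*w + 5*b^2 − 65*b.
The cofactor groups again: −8*w^2 − 3*w*b + 104*w + 5*b^2 − 65*b = −8*w*(w + b − 13) + 5*b*(w + b − 13); both groups contain (w + b − 13), giving −(8*w − 5*b)*(w + b − 13).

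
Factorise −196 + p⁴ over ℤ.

Substitute u = p² to get a quadratic in u, then factor.
p² − 14 is irreducible over ℤ (14 is not a perfect square).
p² + 14 is irreducible over ℤ (always positive, so no real roots).

(p² + 14)(p² − 14)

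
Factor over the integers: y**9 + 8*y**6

y**6*(y + 2)*(y**2 − 2*y + 4)

Every term has a factor of y**6; factoring it out leaves y**3 + 8.
Recognize a sum of cubes with the parts y and 2.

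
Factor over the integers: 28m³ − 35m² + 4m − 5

Group as (28m³ + 4m) + (−35m² − 5) = 4m(7m² + 1) − 5(7m² + 1).
Both groups share the factor (7m² + 1).

(4m − 5)(7m² + 1)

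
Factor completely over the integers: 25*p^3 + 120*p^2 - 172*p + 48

By the rational root theorem, p = -6 is a root, giving the factor (p + 6) and quotient 25*p^2 - 30*p + 8.
The remaining quadratic factors as (5*p - 4)(5*p - 2).

(5*p - 2)*(5*p - 4)*(p + 6)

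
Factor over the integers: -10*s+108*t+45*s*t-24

(5*s+12)*(9*t-2)

Group as (45*s*t-10*s) + (108*t-24) = 5*s*(9*t-2) + 12*(9*t-2).
Both groups share the factor (9*t-2).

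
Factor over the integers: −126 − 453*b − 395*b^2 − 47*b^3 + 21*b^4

Testing divisors of the constant over divisors of the leading coefficient, b = −3/7 is a root, so (7*b + 3) divides it; the quotient is 3*b^3 − 8*b^2 − 53*b − 42.
Then b = 6 is a root, so (b − 6) is a factor; dividing leaves 3*b^2 + 10*b + 7.
The remaining quadratic factors as (b + 1)(3*b + 7).

(3*b + 7)*(7*b + 3)*(b + 1)*(b − 6)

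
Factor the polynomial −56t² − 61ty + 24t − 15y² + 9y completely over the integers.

Group: −7t(8t + 3y) + (−5y + 3)(8t + 3y); both groups contain (8t + 3y).

−(7t + 5y − 3)(8t + 3y)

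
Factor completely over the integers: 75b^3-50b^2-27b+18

Among the possible rational roots, b = 3/5 is a root, giving the factor (5b-3) and quotient 15b^2-b-6.
The remaining quadratic factors as (5b+3)(3b-2).

(3b-2)(5b+3)(5b-3)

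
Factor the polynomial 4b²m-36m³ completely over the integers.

Factor out 4m, leaving b²-9m², which is a difference of two squares.

4m(b+3m)(b-3m)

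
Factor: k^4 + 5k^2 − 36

(k + 2)(k − 2)(k^2 + 9)

Substitute u = k^2 to get a quadratic in u, then factor.
k^2 + 9 is irreducible over ℤ (sum of squares).
k^2 − 4 is a difference of squares.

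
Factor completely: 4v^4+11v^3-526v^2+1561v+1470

(4v+3)(v+14)(v-5)(v-7)

Testing divisors of the constant over divisors of the leading coefficient, v = -14 is a root, so (v+14) is a factor; dividing leaves 4v^3-45v^2+104v+105.
Next, v = -3/4 is a root, so (4v+3) is a factor; dividing leaves v^2-12v+35.
The remaining quadratic factors as (v-7)(v-5).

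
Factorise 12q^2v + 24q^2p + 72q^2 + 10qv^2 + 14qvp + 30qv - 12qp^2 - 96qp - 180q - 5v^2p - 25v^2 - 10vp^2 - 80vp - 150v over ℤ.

Group: v(12q^2 + 10qv - 6qp - 30q - 5vp - 25v) + (2p + 6)(12q^2 + 10qv - 6qp - 30q - 5vp - 25v); both groups contain (12q^2 + 10qv - 6qp - 30q - 5vp - 25v), so (v + 2p + 6) is a factor with cofactor 12q^2 + 10qv - 6qp - 30q - 5vp - 25v.
The cofactor groups again: 12q^2 + 10qv - 6qp - 30q - 5vp - 25v = 2q(6q + 5v) + (-p - 5)(6q + 5v); both groups contain (6q + 5v), giving (2q - p - 5)(6q + 5v).

(2q - p - 5)(v + 2p + 6)(6q + 5v)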